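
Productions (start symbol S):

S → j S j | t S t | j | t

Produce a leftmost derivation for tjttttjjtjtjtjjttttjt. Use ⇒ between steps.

S ⇒ tSt   [S → t S t]
tSt ⇒ tjSjt   [S → j S j]
tjSjt ⇒ tjtStjt   [S → t S t]
tjtStjt ⇒ tjttSttjt   [S → t S t]
tjttSttjt ⇒ tjtttStttjt   [S → t S t]
tjtttStttjt ⇒ tjttttSttttjt   [S → t S t]
tjttttSttttjt ⇒ tjttttjSjttttjt   [S → j S j]
tjttttjSjttttjt ⇒ tjttttjjSjjttttjt   [S → j S j]
tjttttjjSjjttttjt ⇒ tjttttjjtStjjttttjt   [S → t S t]
tjttttjjtStjjttttjt ⇒ tjttttjjtjSjtjjttttjt   [S → j S j]
tjttttjjtjSjtjjttttjt ⇒ tjttttjjtjtjtjjttttjt   [S → t]

S⇒tSt⇒tjSjt⇒tjtStjt⇒tjttSttjt⇒tjtttStttjt⇒tjttttSttttjt⇒tjttttjSjttttjt⇒tjttttjjSjjttttjt⇒tjttttjjtStjjttttjt⇒tjttttjjtjSjtjjttttjt⇒tjttttjjtjtjtjjttttjt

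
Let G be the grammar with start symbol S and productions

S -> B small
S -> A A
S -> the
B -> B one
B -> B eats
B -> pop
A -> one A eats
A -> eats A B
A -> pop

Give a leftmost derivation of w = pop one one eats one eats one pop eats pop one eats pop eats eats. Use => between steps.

S => A A => pop A => pop one A eats => pop one one A eats eats => pop one one eats A B eats eats => pop one one eats one A eats B eats eats => pop one one eats one eats A B eats B eats eats => pop one one eats one eats one A eats B eats B eats eats => pop one one eats one eats one pop eats B eats B eats eats => pop one one eats one eats one pop eats B one eats B eats eats => pop one one eats one eats one pop eats pop one eats B eats eats => pop one one eats one eats one pop eats pop one eats pop eats eats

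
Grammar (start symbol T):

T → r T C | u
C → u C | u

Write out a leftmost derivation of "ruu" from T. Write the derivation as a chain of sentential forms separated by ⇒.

T ⇒ rTC   [T → r T C]
rTC ⇒ ruC   [T → u]
ruC ⇒ ruu   [C → u]

T ⇒ rTC ⇒ ruC ⇒ ruu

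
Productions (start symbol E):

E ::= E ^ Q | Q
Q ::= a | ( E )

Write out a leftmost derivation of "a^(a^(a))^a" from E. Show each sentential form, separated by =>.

E=>E^Q=>E^Q^Q=>Q^Q^Q=>a^Q^Q=>a^(E)^Q=>a^(E^Q)^Q=>a^(Q^Q)^Q=>a^(a^Q)^Q=>a^(a^(E))^Q=>a^(a^(Q))^Q=>a^(a^(a))^Q=>a^(a^(a))^a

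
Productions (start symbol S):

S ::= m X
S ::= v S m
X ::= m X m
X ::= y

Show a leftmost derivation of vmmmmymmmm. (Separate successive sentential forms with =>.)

S => vSm   [S ::= v S m]
vSm => vmXm   [S ::= m X]
vmXm => vmmXmm   [X ::= m X m]
vmmXmm => vmmmXmmm   [X ::= m X m]
vmmmXmmm => vmmmmXmmmm   [X ::= m X m]
vmmmmXmmmm => vmmmmymmmm   [X ::= y]

S => vSm => vmXm => vmmXmm => vmmmXmmm => vmmmmXmmmm => vmmmmymmmm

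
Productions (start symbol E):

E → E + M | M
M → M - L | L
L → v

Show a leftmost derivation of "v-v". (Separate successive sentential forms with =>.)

E=>M=>M-L=>L-L=>v-L=>v-v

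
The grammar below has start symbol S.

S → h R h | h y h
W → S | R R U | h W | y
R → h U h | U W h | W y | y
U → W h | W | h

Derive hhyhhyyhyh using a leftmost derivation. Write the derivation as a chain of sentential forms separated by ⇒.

S ⇒ hRh ⇒ hWyh ⇒ hRRUyh ⇒ hhUhRUyh ⇒ hhWhhRUyh ⇒ hhyhhRUyh ⇒ hhyhhWyUyh ⇒ hhyhhyyUyh ⇒ hhyhhyyhyh

S ⇒ hRh   [S → h R h]
hRh ⇒ hWyh   [R → W y]
hWyh ⇒ hRRUyh   [W → R R U]
hRRUyh ⇒ hhUhRUyh   [R → h U h]
hhUhRUyh ⇒ hhWhhRUyh   [U → W h]
hhWhhRUyh ⇒ hhyhhRUyh   [W → y]
hhyhhRUyh ⇒ hhyhhWyUyh   [R → W y]
hhyhhWyUyh ⇒ hhyhhyyUyh   [W → y]
hhyhhyyUyh ⇒ hhyhhyyhyh   [U → h]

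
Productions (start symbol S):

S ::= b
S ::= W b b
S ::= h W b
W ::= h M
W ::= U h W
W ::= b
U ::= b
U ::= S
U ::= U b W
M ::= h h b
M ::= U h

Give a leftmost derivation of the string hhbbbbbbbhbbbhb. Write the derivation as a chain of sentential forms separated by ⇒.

S ⇒ hWb   [S ::= h W b]
hWb ⇒ hhMb   [W ::= h M]
hhMb ⇒ hhUhb   [M ::= U h]
hhUhb ⇒ hhShb   [U ::= S]
hhShb ⇒ hhWbbhb   [S ::= W b b]
hhWbbhb ⇒ hhUhWbbhb   [W ::= U h W]
hhUhWbbhb ⇒ hhUbWhWbbhb   [U ::= U b W]
hhUbWhWbbhb ⇒ hhUbWbWhWbbhb   [U ::= U b W]
hhUbWbWhWbbhb ⇒ hhUbWbWbWhWbbhb   [U ::= U b W]
hhUbWbWbWhWbbhb ⇒ hhbbWbWbWhWbbhb   [U ::= b]
hhbbWbWbWhWbbhb ⇒ hhbbbbWbWhWbbhb   [W ::= b]
hhbbbbWbWhWbbhb ⇒ hhbbbbbbWhWbbhb   [W ::= b]
hhbbbbbbWhWbbhb ⇒ hhbbbbbbbhWbbhb   [W ::= b]
hhbbbbbbbhWbbhb ⇒ hhbbbbbbbhbbbhb   [W ::= b]

S⇒hWb⇒hhMb⇒hhUhb⇒hhShb⇒hhWbbhb⇒hhUhWbbhb⇒hhUbWhWbbhb⇒hhUbWbWhWbbhb⇒hhUbWbWbWhWbbhb⇒hhbbWbWbWhWbbhb⇒hhbbbbWbWhWbbhb⇒hhbbbbbbWhWbbhb⇒hhbbbbbbbhWbbhb⇒hhbbbbbbbhbbbhb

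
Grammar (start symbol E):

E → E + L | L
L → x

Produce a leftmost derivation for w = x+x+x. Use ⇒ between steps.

E⇒E+L⇒E+L+L⇒L+L+L⇒x+L+L⇒x+x+L⇒x+x+x

E ⇒ E+L   [E → E + L]
E+L ⇒ E+L+L   [E → E + L]
E+L+L ⇒ L+L+L   [E → L]
L+L+L ⇒ x+L+L   [L → x]
x+L+L ⇒ x+x+L   [L → x]
x+x+L ⇒ x+x+x   [L → x]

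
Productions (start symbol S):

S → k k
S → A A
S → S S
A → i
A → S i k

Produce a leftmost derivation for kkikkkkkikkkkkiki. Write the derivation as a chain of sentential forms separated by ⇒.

S⇒AA⇒SikA⇒SSikA⇒SSSikA⇒AASSikA⇒SikASSikA⇒kkikASSikA⇒kkikSikSSikA⇒kkikSSikSSikA⇒kkikkkSikSSikA⇒kkikkkkkikSSikA⇒kkikkkkkikkkSikA⇒kkikkkkkikkkkkikA⇒kkikkkkkikkkkkiki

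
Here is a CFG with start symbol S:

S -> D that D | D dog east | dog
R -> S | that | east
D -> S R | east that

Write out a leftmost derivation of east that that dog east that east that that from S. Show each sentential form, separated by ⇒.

S ⇒ D that D ⇒ east that that D ⇒ east that that S R ⇒ east that that D that D R ⇒ east that that S R that D R ⇒ east that that dog R that D R ⇒ east that that dog east that D R ⇒ east that that dog east that east that R ⇒ east that that dog east that east that that

S ⇒ D that D   [S -> D that D]
D that D ⇒ east that that D   [D -> east that]
east that that D ⇒ east that that S R   [D -> S R]
east that that S R ⇒ east that that D that D R   [S -> D that D]
east that that D that D R ⇒ east that that S R that D R   [D -> S R]
east that that S R that D R ⇒ east that that dog R that D R   [S -> dog]
east that that dog R that D R ⇒ east that that dog east that D R   [R -> east]
east that that dog east that D R ⇒ east that that dog east that east that R   [D -> east that]
east that that dog east that east that R ⇒ east that that dog east that east that that   [R -> that]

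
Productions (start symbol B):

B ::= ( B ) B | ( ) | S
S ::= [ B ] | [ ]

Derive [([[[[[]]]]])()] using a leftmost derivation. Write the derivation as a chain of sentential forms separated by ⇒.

B ⇒ S   [B ::= S]
S ⇒ [B]   [S ::= [ B ]]
[B] ⇒ [(B)B]   [B ::= ( B ) B]
[(B)B] ⇒ [(S)B]   [B ::= S]
[(S)B] ⇒ [([B])B]   [S ::= [ B ]]
[([B])B] ⇒ [([S])B]   [B ::= S]
[([S])B] ⇒ [([[B]])B]   [S ::= [ B ]]
[([[B]])B] ⇒ [([[S]])B]   [B ::= S]
[([[S]])B] ⇒ [([[[B]]])B]   [S ::= [ B ]]
[([[[B]]])B] ⇒ [([[[S]]])B]   [B ::= S]
[([[[S]]])B] ⇒ [([[[[B]]]])B]   [S ::= [ B ]]
[([[[[B]]]])B] ⇒ [([[[[S]]]])B]   [B ::= S]
[([[[[S]]]])B] ⇒ [([[[[[]]]]])B]   [S ::= [ ]]
[([[[[[]]]]])B] ⇒ [([[[[[]]]]])()]   [B ::= ( )]

B ⇒ S ⇒ [B] ⇒ [(B)B] ⇒ [(S)B] ⇒ [([B])B] ⇒ [([S])B] ⇒ [([[B]])B] ⇒ [([[S]])B] ⇒ [([[[B]]])B] ⇒ [([[[S]]])B] ⇒ [([[[[B]]]])B] ⇒ [([[[[S]]]])B] ⇒ [([[[[[]]]]])B] ⇒ [([[[[[]]]]])()]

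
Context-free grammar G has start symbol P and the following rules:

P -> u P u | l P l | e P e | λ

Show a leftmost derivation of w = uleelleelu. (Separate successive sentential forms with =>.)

P=>uPu=>ulPlu=>ulePelu=>uleePeelu=>uleelPleelu=>uleelleelu

P => uPu   [P -> u P u]
uPu => ulPlu   [P -> l P l]
ulPlu => ulePelu   [P -> e P e]
ulePelu => uleePeelu   [P -> e P e]
uleePeelu => uleelPleelu   [P -> l P l]
uleelPleelu => uleelleelu   [P -> λ]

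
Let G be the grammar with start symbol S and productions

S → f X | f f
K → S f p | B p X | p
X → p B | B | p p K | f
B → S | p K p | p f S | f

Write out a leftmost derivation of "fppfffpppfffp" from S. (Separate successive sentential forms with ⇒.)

S ⇒ fX   [S → f X]
fX ⇒ fB   [X → B]
fB ⇒ fpKp   [B → p K p]
fpKp ⇒ fpBpXp   [K → B p X]
fpBpXp ⇒ fppfSpXp   [B → p f S]
fppfSpXp ⇒ fppfffpXp   [S → f f]
fppfffpXp ⇒ fppfffppBp   [X → p B]
fppfffppBp ⇒ fppfffpppfSp   [B → p f S]
fppfffpppfSp ⇒ fppfffpppfffp   [S → f f]

S ⇒ fX ⇒ fB ⇒ fpKp ⇒ fpBpXp ⇒ fppfSpXp ⇒ fppfffpXp ⇒ fppfffppBp ⇒ fppfffpppfSp ⇒ fppfffpppfffp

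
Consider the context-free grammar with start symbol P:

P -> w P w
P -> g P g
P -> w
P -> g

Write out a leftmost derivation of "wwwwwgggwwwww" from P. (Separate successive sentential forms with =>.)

P => wPw => wwPww => wwwPwww => wwwwPwwww => wwwwwPwwwww => wwwwwgPgwwwww => wwwwwgggwwwww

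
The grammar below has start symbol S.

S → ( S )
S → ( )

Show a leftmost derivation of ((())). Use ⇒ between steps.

S ⇒ (S) ⇒ ((S)) ⇒ ((()))

S ⇒ (S)   [S → ( S )]
(S) ⇒ ((S))   [S → ( S )]
((S)) ⇒ ((()))   [S → ( )]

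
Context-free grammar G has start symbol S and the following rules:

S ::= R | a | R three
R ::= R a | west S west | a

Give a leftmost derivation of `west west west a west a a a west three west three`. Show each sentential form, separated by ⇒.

S ⇒ R three ⇒ west S west three ⇒ west R three west three ⇒ west west S west three west three ⇒ west west R west three west three ⇒ west west R a west three west three ⇒ west west R a a west three west three ⇒ west west R a a a west three west three ⇒ west west west S west a a a west three west three ⇒ west west west R west a a a west three west three ⇒ west west west a west a a a west three west three

S ⇒ R three   [S ::= R three]
R three ⇒ west S west three   [R ::= west S west]
west S west three ⇒ west R three west three   [S ::= R three]
west R three west three ⇒ west west S west three west three   [R ::= west S west]
west west S west three west three ⇒ west west R west three west three   [S ::= R]
west west R west three west three ⇒ west west R a west three west three   [R ::= R a]
west west R a west three west three ⇒ west west R a a west three west three   [R ::= R a]
west west R a a west three west three ⇒ west west R a a a west three west three   [R ::= R a]
west west R a a a west three west three ⇒ west west west S west a a a west three west three   [R ::= west S west]
west west west S west a a a west three west three ⇒ west west west R west a a a west three west three   [S ::= R]
west west west R west a a a west three west three ⇒ west west west a west a a a west three west three   [R ::= a]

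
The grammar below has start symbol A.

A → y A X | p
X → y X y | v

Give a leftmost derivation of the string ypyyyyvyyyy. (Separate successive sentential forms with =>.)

A => yAX   [A → y A X]
yAX => ypX   [A → p]
ypX => ypyXy   [X → y X y]
ypyXy => ypyyXyy   [X → y X y]
ypyyXyy => ypyyyXyyy   [X → y X y]
ypyyyXyyy => ypyyyyXyyyy   [X → y X y]
ypyyyyXyyyy => ypyyyyvyyyy   [X → v]

A => yAX => ypX => ypyXy => ypyyXyy => ypyyyXyyy => ypyyyyXyyyy => ypyyyyvyyyy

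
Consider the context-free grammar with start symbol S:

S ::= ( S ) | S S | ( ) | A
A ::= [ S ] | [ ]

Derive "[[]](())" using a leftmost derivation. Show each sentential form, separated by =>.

S=>SS=>AS=>[S]S=>[A]S=>[[]]S=>[[]](S)=>[[]](())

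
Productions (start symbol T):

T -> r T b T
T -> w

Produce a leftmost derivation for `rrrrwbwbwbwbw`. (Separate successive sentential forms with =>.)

T => rTbT   [T -> r T b T]
rTbT => rrTbTbT   [T -> r T b T]
rrTbTbT => rrrTbTbTbT   [T -> r T b T]
rrrTbTbTbT => rrrrTbTbTbTbT   [T -> r T b T]
rrrrTbTbTbTbT => rrrrwbTbTbTbT   [T -> w]
rrrrwbTbTbTbT => rrrrwbwbTbTbT   [T -> w]
rrrrwbwbTbTbT => rrrrwbwbwbTbT   [T -> w]
rrrrwbwbwbTbT => rrrrwbwbwbwbT   [T -> w]
rrrrwbwbwbwbT => rrrrwbwbwbwbw   [T -> w]

T => rTbT => rrTbTbT => rrrTbTbTbT => rrrrTbTbTbTbT => rrrrwbTbTbTbT => rrrrwbwbTbTbT => rrrrwbwbwbTbT => rrrrwbwbwbwbT => rrrrwbwbwbwbw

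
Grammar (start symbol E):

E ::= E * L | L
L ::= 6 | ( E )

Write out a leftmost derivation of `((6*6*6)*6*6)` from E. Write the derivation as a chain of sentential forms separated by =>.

E => L   [E ::= L]
L => (E)   [L ::= ( E )]
(E) => (E*L)   [E ::= E * L]
(E*L) => (E*L*L)   [E ::= E * L]
(E*L*L) => (L*L*L)   [E ::= L]
(L*L*L) => ((E)*L*L)   [L ::= ( E )]
((E)*L*L) => ((E*L)*L*L)   [E ::= E * L]
((E*L)*L*L) => ((E*L*L)*L*L)   [E ::= E * L]
((E*L*L)*L*L) => ((L*L*L)*L*L)   [E ::= L]
((L*L*L)*L*L) => ((6*L*L)*L*L)   [L ::= 6]
((6*L*L)*L*L) => ((6*6*L)*L*L)   [L ::= 6]
((6*6*L)*L*L) => ((6*6*6)*L*L)   [L ::= 6]
((6*6*6)*L*L) => ((6*6*6)*6*L)   [L ::= 6]
((6*6*6)*6*L) => ((6*6*6)*6*6)   [L ::= 6]

E => L => (E) => (E*L) => (E*L*L) => (L*L*L) => ((E)*L*L) => ((E*L)*L*L) => ((E*L*L)*L*L) => ((L*L*L)*L*L) => ((6*L*L)*L*L) => ((6*6*L)*L*L) => ((6*6*6)*L*L) => ((6*6*6)*6*L) => ((6*6*6)*6*6)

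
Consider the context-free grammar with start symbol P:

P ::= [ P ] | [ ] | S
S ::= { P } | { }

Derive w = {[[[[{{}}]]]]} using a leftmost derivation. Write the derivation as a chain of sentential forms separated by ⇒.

P ⇒ S ⇒ {P} ⇒ {[P]} ⇒ {[[P]]} ⇒ {[[[P]]]} ⇒ {[[[[P]]]]} ⇒ {[[[[S]]]]} ⇒ {[[[[{P}]]]]} ⇒ {[[[[{S}]]]]} ⇒ {[[[[{{}}]]]]}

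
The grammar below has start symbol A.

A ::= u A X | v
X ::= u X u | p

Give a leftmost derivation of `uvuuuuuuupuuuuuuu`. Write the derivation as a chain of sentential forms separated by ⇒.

A ⇒ uAX   [A ::= u A X]
uAX ⇒ uvX   [A ::= v]
uvX ⇒ uvuXu   [X ::= u X u]
uvuXu ⇒ uvuuXuu   [X ::= u X u]
uvuuXuu ⇒ uvuuuXuuu   [X ::= u X u]
uvuuuXuuu ⇒ uvuuuuXuuuu   [X ::= u X u]
uvuuuuXuuuu ⇒ uvuuuuuXuuuuu   [X ::= u X u]
uvuuuuuXuuuuu ⇒ uvuuuuuuXuuuuuu   [X ::= u X u]
uvuuuuuuXuuuuuu ⇒ uvuuuuuuuXuuuuuuu   [X ::= u X u]
uvuuuuuuuXuuuuuuu ⇒ uvuuuuuuupuuuuuuu   [X ::= p]

A ⇒ uAX ⇒ uvX ⇒ uvuXu ⇒ uvuuXuu ⇒ uvuuuXuuu ⇒ uvuuuuXuuuu ⇒ uvuuuuuXuuuuu ⇒ uvuuuuuuXuuuuuu ⇒ uvuuuuuuuXuuuuuuu ⇒ uvuuuuuuupuuuuuuu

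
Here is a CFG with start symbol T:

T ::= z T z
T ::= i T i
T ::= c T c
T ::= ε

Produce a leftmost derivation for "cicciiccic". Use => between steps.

T => cTc => ciTic => cicTcic => ciccTccic => cicciTiccic => cicciiccic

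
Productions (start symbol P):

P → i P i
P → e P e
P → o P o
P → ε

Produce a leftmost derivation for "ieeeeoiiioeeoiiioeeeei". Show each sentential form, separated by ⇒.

P ⇒ iPi ⇒ iePei ⇒ ieePeei ⇒ ieeePeeei ⇒ ieeeePeeeei ⇒ ieeeeoPoeeeei ⇒ ieeeeoiPioeeeei ⇒ ieeeeoiiPiioeeeei ⇒ ieeeeoiiiPiiioeeeei ⇒ ieeeeoiiioPoiiioeeeei ⇒ ieeeeoiiioePeoiiioeeeei ⇒ ieeeeoiiioeeoiiioeeeei

P ⇒ iPi   [P → i P i]
iPi ⇒ iePei   [P → e P e]
iePei ⇒ ieePeei   [P → e P e]
ieePeei ⇒ ieeePeeei   [P → e P e]
ieeePeeei ⇒ ieeeePeeeei   [P → e P e]
ieeeePeeeei ⇒ ieeeeoPoeeeei   [P → o P o]
ieeeeoPoeeeei ⇒ ieeeeoiPioeeeei   [P → i P i]
ieeeeoiPioeeeei ⇒ ieeeeoiiPiioeeeei   [P → i P i]
ieeeeoiiPiioeeeei ⇒ ieeeeoiiiPiiioeeeei   [P → i P i]
ieeeeoiiiPiiioeeeei ⇒ ieeeeoiiioPoiiioeeeei   [P → o P o]
ieeeeoiiioPoiiioeeeei ⇒ ieeeeoiiioePeoiiioeeeei   [P → e P e]
ieeeeoiiioePeoiiioeeeei ⇒ ieeeeoiiioeeoiiioeeeei   [P → ε]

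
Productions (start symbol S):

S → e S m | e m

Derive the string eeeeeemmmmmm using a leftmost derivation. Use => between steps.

S => eSm => eeSmm => eeeSmmm => eeeeSmmmm => eeeeeSmmmmm => eeeeeemmmmmm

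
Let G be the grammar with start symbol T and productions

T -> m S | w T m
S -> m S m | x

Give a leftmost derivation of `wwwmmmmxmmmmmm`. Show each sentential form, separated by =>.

T => wTm => wwTmm => wwwTmmm => wwwmSmmm => wwwmmSmmmm => wwwmmmSmmmmm => wwwmmmmSmmmmmm => wwwmmmmxmmmmmm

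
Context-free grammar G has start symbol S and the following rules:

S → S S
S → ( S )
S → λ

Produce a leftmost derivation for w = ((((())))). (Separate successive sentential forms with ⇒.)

S ⇒ (S) ⇒ ((S)) ⇒ ((SS)) ⇒ (((S)S)) ⇒ (((SS)S)) ⇒ ((((S)S)S)) ⇒ ((((SS)S)S)) ⇒ (((((S)S)S)S)) ⇒ ((((()S)S)S)) ⇒ ((((())S)S)) ⇒ ((((()))S)) ⇒ ((((()))))

S ⇒ (S)   [S → ( S )]
(S) ⇒ ((S))   [S → ( S )]
((S)) ⇒ ((SS))   [S → S S]
((SS)) ⇒ (((S)S))   [S → ( S )]
(((S)S)) ⇒ (((SS)S))   [S → S S]
(((SS)S)) ⇒ ((((S)S)S))   [S → ( S )]
((((S)S)S)) ⇒ ((((SS)S)S))   [S → S S]
((((SS)S)S)) ⇒ (((((S)S)S)S))   [S → ( S )]
(((((S)S)S)S)) ⇒ ((((()S)S)S))   [S → λ]
((((()S)S)S)) ⇒ ((((())S)S))   [S → λ]
((((())S)S)) ⇒ ((((()))S))   [S → λ]
((((()))S)) ⇒ ((((()))))   [S → λ]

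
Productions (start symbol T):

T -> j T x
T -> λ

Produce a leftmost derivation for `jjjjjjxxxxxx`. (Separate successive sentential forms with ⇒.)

T ⇒ jTx ⇒ jjTxx ⇒ jjjTxxx ⇒ jjjjTxxxx ⇒ jjjjjTxxxxx ⇒ jjjjjjTxxxxxx ⇒ jjjjjjxxxxxx

T ⇒ jTx   [T -> j T x]
jTx ⇒ jjTxx   [T -> j T x]
jjTxx ⇒ jjjTxxx   [T -> j T x]
jjjTxxx ⇒ jjjjTxxxx   [T -> j T x]
jjjjTxxxx ⇒ jjjjjTxxxxx   [T -> j T x]
jjjjjTxxxxx ⇒ jjjjjjTxxxxxx   [T -> j T x]
jjjjjjTxxxxxx ⇒ jjjjjjxxxxxx   [T -> λ]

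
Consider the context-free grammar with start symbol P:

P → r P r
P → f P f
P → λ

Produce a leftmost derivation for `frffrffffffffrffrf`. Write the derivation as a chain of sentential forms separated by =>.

P=>fPf=>frPrf=>frfPfrf=>frffPffrf=>frffrPrffrf=>frffrfPfrffrf=>frffrffPffrffrf=>frffrfffPfffrffrf=>frffrffffPffffrffrf=>frffrffffffffrffrf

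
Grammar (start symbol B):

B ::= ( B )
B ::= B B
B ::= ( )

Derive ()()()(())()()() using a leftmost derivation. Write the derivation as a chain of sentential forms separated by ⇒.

B ⇒ BB ⇒ ()B ⇒ ()BB ⇒ ()BBB ⇒ ()BBBB ⇒ ()BBBBB ⇒ ()()BBBB ⇒ ()()()BBB ⇒ ()()()(B)BB ⇒ ()()()(())BB ⇒ ()()()(())BBB ⇒ ()()()(())()BB ⇒ ()()()(())()()B ⇒ ()()()(())()()()

B ⇒ BB   [B ::= B B]
BB ⇒ ()B   [B ::= ( )]
()B ⇒ ()BB   [B ::= B B]
()BB ⇒ ()BBB   [B ::= B B]
()BBB ⇒ ()BBBB   [B ::= B B]
()BBBB ⇒ ()BBBBB   [B ::= B B]
()BBBBB ⇒ ()()BBBB   [B ::= ( )]
()()BBBB ⇒ ()()()BBB   [B ::= ( )]
()()()BBB ⇒ ()()()(B)BB   [B ::= ( B )]
()()()(B)BB ⇒ ()()()(())BB   [B ::= ( )]
()()()(())BB ⇒ ()()()(())BBB   [B ::= B B]
()()()(())BBB ⇒ ()()()(())()BB   [B ::= ( )]
()()()(())()BB ⇒ ()()()(())()()B   [B ::= ( )]
()()()(())()()B ⇒ ()()()(())()()()   [B ::= ( )]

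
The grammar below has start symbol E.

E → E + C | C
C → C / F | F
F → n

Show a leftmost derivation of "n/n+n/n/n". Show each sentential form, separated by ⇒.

E ⇒ E+C   [E → E + C]
E+C ⇒ C+C   [E → C]
C+C ⇒ C/F+C   [C → C / F]
C/F+C ⇒ F/F+C   [C → F]
F/F+C ⇒ n/F+C   [F → n]
n/F+C ⇒ n/n+C   [F → n]
n/n+C ⇒ n/n+C/F   [C → C / F]
n/n+C/F ⇒ n/n+C/F/F   [C → C / F]
n/n+C/F/F ⇒ n/n+F/F/F   [C → F]
n/n+F/F/F ⇒ n/n+n/F/F   [F → n]
n/n+n/F/F ⇒ n/n+n/n/F   [F → n]
n/n+n/n/F ⇒ n/n+n/n/n   [F → n]

E ⇒ E+C ⇒ C+C ⇒ C/F+C ⇒ F/F+C ⇒ n/F+C ⇒ n/n+C ⇒ n/n+C/F ⇒ n/n+C/F/F ⇒ n/n+F/F/F ⇒ n/n+n/F/F ⇒ n/n+n/n/F ⇒ n/n+n/n/n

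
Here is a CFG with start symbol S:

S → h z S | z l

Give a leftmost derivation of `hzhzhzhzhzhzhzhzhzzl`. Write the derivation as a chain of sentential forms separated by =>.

S => hzS   [S → h z S]
hzS => hzhzS   [S → h z S]
hzhzS => hzhzhzS   [S → h z S]
hzhzhzS => hzhzhzhzS   [S → h z S]
hzhzhzhzS => hzhzhzhzhzS   [S → h z S]
hzhzhzhzhzS => hzhzhzhzhzhzS   [S → h z S]
hzhzhzhzhzhzS => hzhzhzhzhzhzhzS   [S → h z S]
hzhzhzhzhzhzhzS => hzhzhzhzhzhzhzhzS   [S → h z S]
hzhzhzhzhzhzhzhzS => hzhzhzhzhzhzhzhzhzS   [S → h z S]
hzhzhzhzhzhzhzhzhzS => hzhzhzhzhzhzhzhzhzzl   [S → z l]

S => hzS => hzhzS => hzhzhzS => hzhzhzhzS => hzhzhzhzhzS => hzhzhzhzhzhzS => hzhzhzhzhzhzhzS => hzhzhzhzhzhzhzhzS => hzhzhzhzhzhzhzhzhzS => hzhzhzhzhzhzhzhzhzzl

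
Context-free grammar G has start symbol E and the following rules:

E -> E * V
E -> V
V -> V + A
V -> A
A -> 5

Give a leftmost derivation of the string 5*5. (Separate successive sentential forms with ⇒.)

E ⇒ E*V   [E -> E * V]
E*V ⇒ V*V   [E -> V]
V*V ⇒ A*V   [V -> A]
A*V ⇒ 5*V   [A -> 5]
5*V ⇒ 5*A   [V -> A]
5*A ⇒ 5*5   [A -> 5]

E⇒E*V⇒V*V⇒A*V⇒5*V⇒5*A⇒5*5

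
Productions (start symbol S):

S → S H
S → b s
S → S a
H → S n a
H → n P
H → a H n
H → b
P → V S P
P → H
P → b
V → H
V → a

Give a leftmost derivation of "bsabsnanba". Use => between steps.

S => Sa => SHa => SHHa => bsHHa => bsaHnHa => bsaSnanHa => bsabsnanHa => bsabsnanba

S => Sa   [S → S a]
Sa => SHa   [S → S H]
SHa => SHHa   [S → S H]
SHHa => bsHHa   [S → b s]
bsHHa => bsaHnHa   [H → a H n]
bsaHnHa => bsaSnanHa   [H → S n a]
bsaSnanHa => bsabsnanHa   [S → b s]
bsabsnanHa => bsabsnanba   [H → b]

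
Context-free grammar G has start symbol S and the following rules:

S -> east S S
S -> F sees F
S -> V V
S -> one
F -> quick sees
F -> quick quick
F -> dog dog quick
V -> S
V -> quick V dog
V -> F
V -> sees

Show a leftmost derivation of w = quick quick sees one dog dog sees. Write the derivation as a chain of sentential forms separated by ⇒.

S ⇒ V V ⇒ quick V dog V ⇒ quick quick V dog dog V ⇒ quick quick S dog dog V ⇒ quick quick V V dog dog V ⇒ quick quick sees V dog dog V ⇒ quick quick sees S dog dog V ⇒ quick quick sees one dog dog V ⇒ quick quick sees one dog dog sees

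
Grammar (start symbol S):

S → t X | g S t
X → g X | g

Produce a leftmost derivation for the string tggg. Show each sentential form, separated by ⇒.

S ⇒ tX   [S → t X]
tX ⇒ tgX   [X → g X]
tgX ⇒ tggX   [X → g X]
tggX ⇒ tggg   [X → g]

S⇒tX⇒tgX⇒tggX⇒tggg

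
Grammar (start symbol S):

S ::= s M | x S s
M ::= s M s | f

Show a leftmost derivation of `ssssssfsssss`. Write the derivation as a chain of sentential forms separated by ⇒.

S ⇒ sM   [S ::= s M]
sM ⇒ ssMs   [M ::= s M s]
ssMs ⇒ sssMss   [M ::= s M s]
sssMss ⇒ ssssMsss   [M ::= s M s]
ssssMsss ⇒ sssssMssss   [M ::= s M s]
sssssMssss ⇒ ssssssMsssss   [M ::= s M s]
ssssssMsssss ⇒ ssssssfsssss   [M ::= f]

S ⇒ sM ⇒ ssMs ⇒ sssMss ⇒ ssssMsss ⇒ sssssMssss ⇒ ssssssMsssss ⇒ ssssssfsssss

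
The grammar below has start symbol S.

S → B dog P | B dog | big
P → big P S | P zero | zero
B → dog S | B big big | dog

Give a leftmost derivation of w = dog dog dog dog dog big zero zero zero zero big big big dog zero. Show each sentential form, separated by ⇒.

S ⇒ B dog P ⇒ B big big dog P ⇒ dog S big big dog P ⇒ dog B dog P big big dog P ⇒ dog dog S dog P big big dog P ⇒ dog dog B dog dog P big big dog P ⇒ dog dog dog dog dog P big big dog P ⇒ dog dog dog dog dog big P S big big dog P ⇒ dog dog dog dog dog big P zero S big big dog P ⇒ dog dog dog dog dog big P zero zero S big big dog P ⇒ dog dog dog dog dog big P zero zero zero S big big dog P ⇒ dog dog dog dog dog big zero zero zero zero S big big dog P ⇒ dog dog dog dog dog big zero zero zero zero big big big dog P ⇒ dog dog dog dog dog big zero zero zero zero big big big dog zero

S ⇒ B dog P   [S → B dog P]
B dog P ⇒ B big big dog P   [B → B big big]
B big big dog P ⇒ dog S big big dog P   [B → dog S]
dog S big big dog P ⇒ dog B dog P big big dog P   [S → B dog P]
dog B dog P big big dog P ⇒ dog dog S dog P big big dog P   [B → dog S]
dog dog S dog P big big dog P ⇒ dog dog B dog dog P big big dog P   [S → B dog]
dog dog B dog dog P big big dog P ⇒ dog dog dog dog dog P big big dog P   [B → dog]
dog dog dog dog dog P big big dog P ⇒ dog dog dog dog dog big P S big big dog P   [P → big P S]
dog dog dog dog dog big P S big big dog P ⇒ dog dog dog dog dog big P zero S big big dog P   [P → P zero]
dog dog dog dog dog big P zero S big big dog P ⇒ dog dog dog dog dog big P zero zero S big big dog P   [P → P zero]
dog dog dog dog dog big P zero zero S big big dog P ⇒ dog dog dog dog dog big P zero zero zero S big big dog P   [P → P zero]
dog dog dog dog dog big P zero zero zero S big big dog P ⇒ dog dog dog dog dog big zero zero zero zero S big big dog P   [P → zero]
dog dog dog dog dog big zero zero zero zero S big big dog P ⇒ dog dog dog dog dog big zero zero zero zero big big big dog P   [S → big]
dog dog dog dog dog big zero zero zero zero big big big dog P ⇒ dog dog dog dog dog big zero zero zero zero big big big dog zero   [P → zero]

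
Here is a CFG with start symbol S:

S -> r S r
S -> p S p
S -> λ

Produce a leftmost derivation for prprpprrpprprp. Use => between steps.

S => pSp   [S -> p S p]
pSp => prSrp   [S -> r S r]
prSrp => prpSprp   [S -> p S p]
prpSprp => prprSrprp   [S -> r S r]
prprSrprp => prprpSprprp   [S -> p S p]
prprpSprprp => prprppSpprprp   [S -> p S p]
prprppSpprprp => prprpprSrpprprp   [S -> r S r]
prprpprSrpprprp => prprpprrpprprp   [S -> λ]

S => pSp => prSrp => prpSprp => prprSrprp => prprpSprprp => prprppSpprprp => prprpprSrpprprp => prprpprrpprprp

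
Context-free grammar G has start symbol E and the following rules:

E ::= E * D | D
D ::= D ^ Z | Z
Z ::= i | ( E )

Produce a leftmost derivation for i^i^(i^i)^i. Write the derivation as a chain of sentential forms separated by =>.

E => D => D^Z => D^Z^Z => D^Z^Z^Z => Z^Z^Z^Z => i^Z^Z^Z => i^i^Z^Z => i^i^(E)^Z => i^i^(D)^Z => i^i^(D^Z)^Z => i^i^(Z^Z)^Z => i^i^(i^Z)^Z => i^i^(i^i)^Z => i^i^(i^i)^i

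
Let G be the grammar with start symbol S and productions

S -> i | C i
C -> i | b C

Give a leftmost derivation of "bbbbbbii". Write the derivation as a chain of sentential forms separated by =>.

S => Ci   [S -> C i]
Ci => bCi   [C -> b C]
bCi => bbCi   [C -> b C]
bbCi => bbbCi   [C -> b C]
bbbCi => bbbbCi   [C -> b C]
bbbbCi => bbbbbCi   [C -> b C]
bbbbbCi => bbbbbbCi   [C -> b C]
bbbbbbCi => bbbbbbii   [C -> i]

S => Ci => bCi => bbCi => bbbCi => bbbbCi => bbbbbCi => bbbbbbCi => bbbbbbii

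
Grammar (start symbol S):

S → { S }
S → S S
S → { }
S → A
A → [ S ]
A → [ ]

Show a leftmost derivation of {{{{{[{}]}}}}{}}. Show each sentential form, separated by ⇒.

S⇒{S}⇒{SS}⇒{{S}S}⇒{{{S}}S}⇒{{{{S}}}S}⇒{{{{{S}}}}S}⇒{{{{{A}}}}S}⇒{{{{{[S]}}}}S}⇒{{{{{[{}]}}}}S}⇒{{{{{[{}]}}}}{}}

S ⇒ {S}   [S → { S }]
{S} ⇒ {SS}   [S → S S]
{SS} ⇒ {{S}S}   [S → { S }]
{{S}S} ⇒ {{{S}}S}   [S → { S }]
{{{S}}S} ⇒ {{{{S}}}S}   [S → { S }]
{{{{S}}}S} ⇒ {{{{{S}}}}S}   [S → { S }]
{{{{{S}}}}S} ⇒ {{{{{A}}}}S}   [S → A]
{{{{{A}}}}S} ⇒ {{{{{[S]}}}}S}   [A → [ S ]]
{{{{{[S]}}}}S} ⇒ {{{{{[{}]}}}}S}   [S → { }]
{{{{{[{}]}}}}S} ⇒ {{{{{[{}]}}}}{}}   [S → { }]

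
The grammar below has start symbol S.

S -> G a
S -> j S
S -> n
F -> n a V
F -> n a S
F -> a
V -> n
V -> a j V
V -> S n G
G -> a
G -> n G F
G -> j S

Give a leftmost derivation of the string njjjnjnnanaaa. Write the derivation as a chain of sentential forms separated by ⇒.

S ⇒ Ga ⇒ nGFa ⇒ njSFa ⇒ njjSFa ⇒ njjjSFa ⇒ njjjGaFa ⇒ njjjnGFaFa ⇒ njjjnjSFaFa ⇒ njjjnjnFaFa ⇒ njjjnjnnaSaFa ⇒ njjjnjnnanaFa ⇒ njjjnjnnanaaa

S ⇒ Ga   [S -> G a]
Ga ⇒ nGFa   [G -> n G F]
nGFa ⇒ njSFa   [G -> j S]
njSFa ⇒ njjSFa   [S -> j S]
njjSFa ⇒ njjjSFa   [S -> j S]
njjjSFa ⇒ njjjGaFa   [S -> G a]
njjjGaFa ⇒ njjjnGFaFa   [G -> n G F]
njjjnGFaFa ⇒ njjjnjSFaFa   [G -> j S]
njjjnjSFaFa ⇒ njjjnjnFaFa   [S -> n]
njjjnjnFaFa ⇒ njjjnjnnaSaFa   [F -> n a S]
njjjnjnnaSaFa ⇒ njjjnjnnanaFa   [S -> n]
njjjnjnnanaFa ⇒ njjjnjnnanaaa   [F -> a]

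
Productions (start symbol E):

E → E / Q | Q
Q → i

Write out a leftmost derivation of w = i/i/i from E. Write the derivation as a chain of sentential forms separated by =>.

E => E/Q   [E → E / Q]
E/Q => E/Q/Q   [E → E / Q]
E/Q/Q => Q/Q/Q   [E → Q]
Q/Q/Q => i/Q/Q   [Q → i]
i/Q/Q => i/i/Q   [Q → i]
i/i/Q => i/i/i   [Q → i]

E => E/Q => E/Q/Q => Q/Q/Q => i/Q/Q => i/i/Q => i/i/i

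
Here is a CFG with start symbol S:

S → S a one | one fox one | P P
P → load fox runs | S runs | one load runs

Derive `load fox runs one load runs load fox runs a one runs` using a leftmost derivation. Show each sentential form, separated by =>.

S => P P => load fox runs P => load fox runs S runs => load fox runs S a one runs => load fox runs P P a one runs => load fox runs one load runs P a one runs => load fox runs one load runs load fox runs a one runs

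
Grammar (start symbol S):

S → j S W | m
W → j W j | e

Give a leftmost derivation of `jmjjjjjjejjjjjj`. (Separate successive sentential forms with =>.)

S => jSW => jmW => jmjWj => jmjjWjj => jmjjjWjjj => jmjjjjWjjjj => jmjjjjjWjjjjj => jmjjjjjjWjjjjjj => jmjjjjjjejjjjjj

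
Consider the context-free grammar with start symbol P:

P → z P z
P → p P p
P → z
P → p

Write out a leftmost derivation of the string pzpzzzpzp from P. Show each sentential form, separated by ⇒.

P ⇒ pPp ⇒ pzPzp ⇒ pzpPpzp ⇒ pzpzPzpzp ⇒ pzpzzzpzp

P ⇒ pPp   [P → p P p]
pPp ⇒ pzPzp   [P → z P z]
pzPzp ⇒ pzpPpzp   [P → p P p]
pzpPpzp ⇒ pzpzPzpzp   [P → z P z]
pzpzPzpzp ⇒ pzpzzzpzp   [P → z]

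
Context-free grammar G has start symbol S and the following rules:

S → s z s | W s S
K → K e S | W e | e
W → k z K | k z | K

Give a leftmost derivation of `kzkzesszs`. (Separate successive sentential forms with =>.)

S=>WsS=>kzKsS=>kzWesS=>kzkzesS=>kzkzesszs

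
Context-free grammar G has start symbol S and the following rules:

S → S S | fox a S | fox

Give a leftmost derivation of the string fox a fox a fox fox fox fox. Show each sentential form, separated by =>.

S => S S   [S → S S]
S S => S S S   [S → S S]
S S S => fox a S S S   [S → fox a S]
fox a S S S => fox a fox a S S S   [S → fox a S]
fox a fox a S S S => fox a fox a S S S S   [S → S S]
fox a fox a S S S S => fox a fox a fox S S S   [S → fox]
fox a fox a fox S S S => fox a fox a fox fox S S   [S → fox]
fox a fox a fox fox S S => fox a fox a fox fox fox S   [S → fox]
fox a fox a fox fox fox S => fox a fox a fox fox fox fox   [S → fox]

S => S S => S S S => fox a S S S => fox a fox a S S S => fox a fox a S S S S => fox a fox a fox S S S => fox a fox a fox fox S S => fox a fox a fox fox fox S => fox a fox a fox fox fox fox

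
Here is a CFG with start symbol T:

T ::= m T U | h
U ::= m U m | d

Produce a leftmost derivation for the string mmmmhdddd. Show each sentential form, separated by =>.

T => mTU => mmTUU => mmmTUUU => mmmmTUUUU => mmmmhUUUU => mmmmhdUUU => mmmmhddUU => mmmmhdddU => mmmmhdddd

T => mTU   [T ::= m T U]
mTU => mmTUU   [T ::= m T U]
mmTUU => mmmTUUU   [T ::= m T U]
mmmTUUU => mmmmTUUUU   [T ::= m T U]
mmmmTUUUU => mmmmhUUUU   [T ::= h]
mmmmhUUUU => mmmmhdUUU   [U ::= d]
mmmmhdUUU => mmmmhddUU   [U ::= d]
mmmmhddUU => mmmmhdddU   [U ::= d]
mmmmhdddU => mmmmhdddd   [U ::= d]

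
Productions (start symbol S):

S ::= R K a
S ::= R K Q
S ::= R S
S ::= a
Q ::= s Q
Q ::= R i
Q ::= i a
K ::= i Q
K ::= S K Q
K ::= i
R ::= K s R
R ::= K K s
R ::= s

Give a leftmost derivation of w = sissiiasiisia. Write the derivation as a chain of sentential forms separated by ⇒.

S ⇒ RKa   [S ::= R K a]
RKa ⇒ sKa   [R ::= s]
sKa ⇒ siQa   [K ::= i Q]
siQa ⇒ sisQa   [Q ::= s Q]
sisQa ⇒ sissQa   [Q ::= s Q]
sissQa ⇒ sissRia   [Q ::= R i]
sissRia ⇒ sissKsRia   [R ::= K s R]
sissKsRia ⇒ sissiQsRia   [K ::= i Q]
sissiQsRia ⇒ sissiiasRia   [Q ::= i a]
sissiiasRia ⇒ sissiiasKKsia   [R ::= K K s]
sissiiasKKsia ⇒ sissiiasiKsia   [K ::= i]
sissiiasiKsia ⇒ sissiiasiisia   [K ::= i]

S ⇒ RKa ⇒ sKa ⇒ siQa ⇒ sisQa ⇒ sissQa ⇒ sissRia ⇒ sissKsRia ⇒ sissiQsRia ⇒ sissiiasRia ⇒ sissiiasKKsia ⇒ sissiiasiKsia ⇒ sissiiasiisia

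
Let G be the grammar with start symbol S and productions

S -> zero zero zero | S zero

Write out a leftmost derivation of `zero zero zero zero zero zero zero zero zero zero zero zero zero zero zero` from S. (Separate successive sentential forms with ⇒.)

S ⇒ S zero   [S -> S zero]
S zero ⇒ S zero zero   [S -> S zero]
S zero zero ⇒ S zero zero zero   [S -> S zero]
S zero zero zero ⇒ S zero zero zero zero   [S -> S zero]
S zero zero zero zero ⇒ S zero zero zero zero zero   [S -> S zero]
S zero zero zero zero zero ⇒ S zero zero zero zero zero zero   [S -> S zero]
S zero zero zero zero zero zero ⇒ S zero zero zero zero zero zero zero   [S -> S zero]
S zero zero zero zero zero zero zero ⇒ S zero zero zero zero zero zero zero zero   [S -> S zero]
S zero zero zero zero zero zero zero zero ⇒ S zero zero zero zero zero zero zero zero zero   [S -> S zero]
S zero zero zero zero zero zero zero zero zero ⇒ S zero zero zero zero zero zero zero zero zero zero   [S -> S zero]
S zero zero zero zero zero zero zero zero zero zero ⇒ S zero zero zero zero zero zero zero zero zero zero zero   [S -> S zero]
S zero zero zero zero zero zero zero zero zero zero zero ⇒ S zero zero zero zero zero zero zero zero zero zero zero zero   [S -> S zero]
S zero zero zero zero zero zero zero zero zero zero zero zero ⇒ zero zero zero zero zero zero zero zero zero zero zero zero zero zero zero   [S -> zero zero zero]

S ⇒ S zero ⇒ S zero zero ⇒ S zero zero zero ⇒ S zero zero zero zero ⇒ S zero zero zero zero zero ⇒ S zero zero zero zero zero zero ⇒ S zero zero zero zero zero zero zero ⇒ S zero zero zero zero zero zero zero zero ⇒ S zero zero zero zero zero zero zero zero zero ⇒ S zero zero zero zero zero zero zero zero zero zero ⇒ S zero zero zero zero zero zero zero zero zero zero zero ⇒ S zero zero zero zero zero zero zero zero zero zero zero zero ⇒ zero zero zero zero zero zero zero zero zero zero zero zero zero zero zero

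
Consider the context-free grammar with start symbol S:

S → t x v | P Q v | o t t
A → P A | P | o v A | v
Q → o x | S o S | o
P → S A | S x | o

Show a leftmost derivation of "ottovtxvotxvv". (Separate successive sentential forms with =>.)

S => PQv   [S → P Q v]
PQv => SAQv   [P → S A]
SAQv => ottAQv   [S → o t t]
ottAQv => ottPAQv   [A → P A]
ottPAQv => ottoAQv   [P → o]
ottoAQv => ottovQv   [A → v]
ottovQv => ottovSoSv   [Q → S o S]
ottovSoSv => ottovtxvoSv   [S → t x v]
ottovtxvoSv => ottovtxvotxvv   [S → t x v]

S=>PQv=>SAQv=>ottAQv=>ottPAQv=>ottoAQv=>ottovQv=>ottovSoSv=>ottovtxvoSv=>ottovtxvotxvv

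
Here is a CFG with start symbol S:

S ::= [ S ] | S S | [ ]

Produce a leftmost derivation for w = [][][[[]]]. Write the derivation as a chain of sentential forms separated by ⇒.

S⇒SS⇒SSS⇒[]SS⇒[][]S⇒[][][S]⇒[][][[S]]⇒[][][[[]]]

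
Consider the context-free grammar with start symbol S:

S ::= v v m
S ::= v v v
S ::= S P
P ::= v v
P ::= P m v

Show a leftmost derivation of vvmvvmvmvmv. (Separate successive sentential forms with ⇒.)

S ⇒ SP   [S ::= S P]
SP ⇒ vvmP   [S ::= v v m]
vvmP ⇒ vvmPmv   [P ::= P m v]
vvmPmv ⇒ vvmPmvmv   [P ::= P m v]
vvmPmvmv ⇒ vvmPmvmvmv   [P ::= P m v]
vvmPmvmvmv ⇒ vvmvvmvmvmv   [P ::= v v]

S ⇒ SP ⇒ vvmP ⇒ vvmPmv ⇒ vvmPmvmv ⇒ vvmPmvmvmv ⇒ vvmvvmvmvmv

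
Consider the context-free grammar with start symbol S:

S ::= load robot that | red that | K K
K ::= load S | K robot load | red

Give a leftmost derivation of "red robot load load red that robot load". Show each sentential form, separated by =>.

S => K K => K robot load K => red robot load K => red robot load K robot load => red robot load load S robot load => red robot load load red that robot load

S => K K   [S ::= K K]
K K => K robot load K   [K ::= K robot load]
K robot load K => red robot load K   [K ::= red]
red robot load K => red robot load K robot load   [K ::= K robot load]
red robot load K robot load => red robot load load S robot load   [K ::= load S]
red robot load load S robot load => red robot load load red that robot load   [S ::= red that]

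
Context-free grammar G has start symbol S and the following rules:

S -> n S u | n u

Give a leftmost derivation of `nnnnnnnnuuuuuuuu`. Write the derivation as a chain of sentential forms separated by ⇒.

S ⇒ nSu   [S -> n S u]
nSu ⇒ nnSuu   [S -> n S u]
nnSuu ⇒ nnnSuuu   [S -> n S u]
nnnSuuu ⇒ nnnnSuuuu   [S -> n S u]
nnnnSuuuu ⇒ nnnnnSuuuuu   [S -> n S u]
nnnnnSuuuuu ⇒ nnnnnnSuuuuuu   [S -> n S u]
nnnnnnSuuuuuu ⇒ nnnnnnnSuuuuuuu   [S -> n S u]
nnnnnnnSuuuuuuu ⇒ nnnnnnnnuuuuuuuu   [S -> n u]

S ⇒ nSu ⇒ nnSuu ⇒ nnnSuuu ⇒ nnnnSuuuu ⇒ nnnnnSuuuuu ⇒ nnnnnnSuuuuuu ⇒ nnnnnnnSuuuuuuu ⇒ nnnnnnnnuuuuuuuu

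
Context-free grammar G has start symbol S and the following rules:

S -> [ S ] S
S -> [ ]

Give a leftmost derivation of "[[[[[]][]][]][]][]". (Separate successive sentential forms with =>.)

S => [S]S   [S -> [ S ] S]
[S]S => [[S]S]S   [S -> [ S ] S]
[[S]S]S => [[[S]S]S]S   [S -> [ S ] S]
[[[S]S]S]S => [[[[S]S]S]S]S   [S -> [ S ] S]
[[[[S]S]S]S]S => [[[[[]]S]S]S]S   [S -> [ ]]
[[[[[]]S]S]S]S => [[[[[]][]]S]S]S   [S -> [ ]]
[[[[[]][]]S]S]S => [[[[[]][]][]]S]S   [S -> [ ]]
[[[[[]][]][]]S]S => [[[[[]][]][]][]]S   [S -> [ ]]
[[[[[]][]][]][]]S => [[[[[]][]][]][]][]   [S -> [ ]]

S=>[S]S=>[[S]S]S=>[[[S]S]S]S=>[[[[S]S]S]S]S=>[[[[[]]S]S]S]S=>[[[[[]][]]S]S]S=>[[[[[]][]][]]S]S=>[[[[[]][]][]][]]S=>[[[[[]][]][]][]][]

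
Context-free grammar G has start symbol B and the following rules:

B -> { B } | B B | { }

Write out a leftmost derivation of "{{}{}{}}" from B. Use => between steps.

B => {B} => {BB} => {BBB} => {{}BB} => {{}{}B} => {{}{}{}}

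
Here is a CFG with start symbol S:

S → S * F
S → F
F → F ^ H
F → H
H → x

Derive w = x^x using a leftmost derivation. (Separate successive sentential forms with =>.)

S => F => F^H => H^H => x^H => x^x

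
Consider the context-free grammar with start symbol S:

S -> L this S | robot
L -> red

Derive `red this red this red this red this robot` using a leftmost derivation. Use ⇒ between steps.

S ⇒ L this S ⇒ red this S ⇒ red this L this S ⇒ red this red this S ⇒ red this red this L this S ⇒ red this red this red this S ⇒ red this red this red this L this S ⇒ red this red this red this red this S ⇒ red this red this red this red this robot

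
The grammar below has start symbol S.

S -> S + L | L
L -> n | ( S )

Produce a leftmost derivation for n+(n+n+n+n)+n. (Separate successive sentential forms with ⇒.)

S⇒S+L⇒S+L+L⇒L+L+L⇒n+L+L⇒n+(S)+L⇒n+(S+L)+L⇒n+(S+L+L)+L⇒n+(S+L+L+L)+L⇒n+(L+L+L+L)+L⇒n+(n+L+L+L)+L⇒n+(n+n+L+L)+L⇒n+(n+n+n+L)+L⇒n+(n+n+n+n)+L⇒n+(n+n+n+n)+n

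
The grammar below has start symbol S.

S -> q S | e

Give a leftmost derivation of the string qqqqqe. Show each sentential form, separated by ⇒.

S ⇒ qS ⇒ qqS ⇒ qqqS ⇒ qqqqS ⇒ qqqqqS ⇒ qqqqqe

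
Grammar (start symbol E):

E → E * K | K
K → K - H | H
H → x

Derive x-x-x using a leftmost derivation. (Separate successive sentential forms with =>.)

E => K   [E → K]
K => K-H   [K → K - H]
K-H => K-H-H   [K → K - H]
K-H-H => H-H-H   [K → H]
H-H-H => x-H-H   [H → x]
x-H-H => x-x-H   [H → x]
x-x-H => x-x-x   [H → x]

E=>K=>K-H=>K-H-H=>H-H-H=>x-H-H=>x-x-H=>x-x-x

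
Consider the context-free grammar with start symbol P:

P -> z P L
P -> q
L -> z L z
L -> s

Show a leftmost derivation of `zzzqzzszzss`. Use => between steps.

P => zPL   [P -> z P L]
zPL => zzPLL   [P -> z P L]
zzPLL => zzzPLLL   [P -> z P L]
zzzPLLL => zzzqLLL   [P -> q]
zzzqLLL => zzzqzLzLL   [L -> z L z]
zzzqzLzLL => zzzqzzLzzLL   [L -> z L z]
zzzqzzLzzLL => zzzqzzszzLL   [L -> s]
zzzqzzszzLL => zzzqzzszzsL   [L -> s]
zzzqzzszzsL => zzzqzzszzss   [L -> s]

P => zPL => zzPLL => zzzPLLL => zzzqLLL => zzzqzLzLL => zzzqzzLzzLL => zzzqzzszzLL => zzzqzzszzsL => zzzqzzszzss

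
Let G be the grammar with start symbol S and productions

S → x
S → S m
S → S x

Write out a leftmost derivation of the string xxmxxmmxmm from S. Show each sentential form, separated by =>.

S=>Sm=>Smm=>Sxmm=>Smxmm=>Smmxmm=>Sxmmxmm=>Sxxmmxmm=>Smxxmmxmm=>Sxmxxmmxmm=>xxmxxmmxmm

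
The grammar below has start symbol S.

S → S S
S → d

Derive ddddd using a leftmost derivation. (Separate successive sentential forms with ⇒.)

S⇒SS⇒SSS⇒SSSS⇒SSSSS⇒dSSSS⇒ddSSS⇒dddSS⇒ddddS⇒ddddd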